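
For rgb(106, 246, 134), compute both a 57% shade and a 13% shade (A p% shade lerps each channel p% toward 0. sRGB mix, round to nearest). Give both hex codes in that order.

57% shade:
  R: 106 + 0.57×(0−106) = 106 − 60.42 = 45.58 → 46
  G: 246 + 0.57×(0−246) = 246 − 140.22 = 105.78 → 106
  B: 134 + 0.57×(0−134) = 134 − 76.38 = 57.62 → 58
  → #2e6a3a
13% shade:
  R: 106 + 0.13×(0−106) = 106 − 13.78 = 92.22 → 92
  G: 246 − 31.98 = 214.02 → 214
  B: 134 + 0.13×(0−134) = 134 − 17.42 = 116.58 → 117
  → #5cd675

#2e6a3a, #5cd675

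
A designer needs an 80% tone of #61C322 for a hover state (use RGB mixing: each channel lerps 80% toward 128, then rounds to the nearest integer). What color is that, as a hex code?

#7A8D6D

#61C322 is rgb(97, 195, 34).
Lerp each channel 80% toward 128:
  R: 97 + 0.8×(128−97) = 97 + 24.8 = 121.8 → 122
  G: 195 + 0.8×(128−195) = 195 − 53.6 = 141.4 → 141
  B: 34 + 0.8×(128−34) = 34 + 75.2 = 109.2 → 109
rgb(122, 141, 109) = #7A8D6D.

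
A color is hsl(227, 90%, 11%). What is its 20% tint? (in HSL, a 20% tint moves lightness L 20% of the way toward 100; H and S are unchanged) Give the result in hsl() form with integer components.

hsl(227, 90%, 29%)

L moves 20% from 11 toward 100: 11 + 17.8 = 28.8 → 29.
H and S are unchanged.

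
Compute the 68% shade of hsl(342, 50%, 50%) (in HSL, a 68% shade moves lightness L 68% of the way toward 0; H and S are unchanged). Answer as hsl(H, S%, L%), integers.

L moves 68% from 50 toward 0: 50 − 34 = 16 → 16.
H and S are unchanged.

hsl(342, 50%, 16%)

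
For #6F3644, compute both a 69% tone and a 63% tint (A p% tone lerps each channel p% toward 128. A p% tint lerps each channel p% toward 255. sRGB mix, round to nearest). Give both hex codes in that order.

#6F3644 is rgb(111, 54, 68).
69% tone:
  R: 111 + 11.73 = 122.73 → 123
  G: 54 + 51.06 = 105.06 → 105
  B: 68 + 0.69×(128−68) = 68 + 41.4 = 109.4 → 109
  → #7B696D
63% tint:
  R: 111 + 0.63×(255−111) = 111 + 90.72 = 201.72 → 202
  G: 54 + 126.63 = 180.63 → 181
  B: 68 + 117.81 = 185.81 → 186
  → #CAB5BA

#7B696D, #CAB5BA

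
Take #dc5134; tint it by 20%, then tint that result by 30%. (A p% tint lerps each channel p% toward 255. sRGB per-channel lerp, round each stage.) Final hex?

#dc5134 is rgb(220, 81, 52).
Per channel, c → c + 0.2(255 − c):
  R: 220 + 7 = 227 → 227
  G: 81 + 0.2×(255−81) = 81 + 34.8 = 115.8 → 116
  B: 52 + 40.6 = 92.6 → 93
After the tint: rgb(227, 116, 93) = #e3745d.
Per channel, c → c + 0.3(255 − c):
  R: 227 + 0.3×(255−227) = 227 + 8.4 = 235.4 → 235
  G: 116 + 0.3×(255−116) = 116 + 41.7 = 157.7 → 158
  B: 93 + 0.3×(255−93) = 93 + 48.6 = 141.6 → 142
rgb(235, 158, 142) = #eb9e8e.

#eb9e8e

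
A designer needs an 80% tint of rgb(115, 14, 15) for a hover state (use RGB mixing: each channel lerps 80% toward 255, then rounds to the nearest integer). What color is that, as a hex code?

Lerp each channel 80% toward 255:
  R: 115 + 0.8×(255−115) = 115 + 112 = 227 → 227
  G: 14 + 0.8×(255−14) = 14 + 192.8 = 206.8 → 207
  B: 15 + 192 = 207 → 207
rgb(227, 207, 207) = #e3cfcf.

#e3cfcf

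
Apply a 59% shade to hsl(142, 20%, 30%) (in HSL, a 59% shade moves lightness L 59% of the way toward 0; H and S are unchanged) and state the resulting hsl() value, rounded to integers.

L moves 59% from 30 toward 0: 30 − 17.7 = 12.3 → 12.
H and S are unchanged.

hsl(142, 20%, 12%)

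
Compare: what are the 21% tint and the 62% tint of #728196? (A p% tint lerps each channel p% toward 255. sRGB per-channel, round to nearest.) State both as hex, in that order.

#909BAC, #C9CFD7

#728196 is rgb(114, 129, 150).
21% tint:
  R: 114 + 0.21×(255−114) = 114 + 29.61 = 143.61 → 144
  G: 129 + 0.21×(255−129) = 129 + 26.46 = 155.46 → 155
  B: 150 + 22.05 = 172.05 → 172
  → #909BAC
62% tint:
  R: 114 + 0.62×(255−114) = 114 + 87.42 = 201.42 → 201
  G: 129 + 0.62×(255−129) = 129 + 78.12 = 207.12 → 207
  B: 150 + 0.62×(255−150) = 150 + 65.1 = 215.1 → 215
  → #C9CFD7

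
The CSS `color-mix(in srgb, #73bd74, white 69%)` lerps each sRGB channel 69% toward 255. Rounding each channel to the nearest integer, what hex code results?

#d4ebd4

#73bd74 is rgb(115, 189, 116).
A 69% tint moves each channel 69% toward 255:
  R: 115 + 96.6 = 211.6 → 212
  G: 189 + 0.69×(255−189) = 189 + 45.54 = 234.54 → 235
  B: 116 + 0.69×(255−116) = 116 + 95.91 = 211.91 → 212
rgb(212, 235, 212) = #d4ebd4.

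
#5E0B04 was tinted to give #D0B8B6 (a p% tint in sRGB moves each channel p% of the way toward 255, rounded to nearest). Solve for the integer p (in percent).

#5E0B04 is rgb(94, 11, 4); #D0B8B6 is rgb(208, 184, 182).
On the B channel (widest range): 182 ≈ 4 + (p/100)(255 − 4), so p ≈ 100×(182 − 4)/(255 − 4) = 17800/251 = 70.92.
p = 71 reproduces all three channels after rounding.

71%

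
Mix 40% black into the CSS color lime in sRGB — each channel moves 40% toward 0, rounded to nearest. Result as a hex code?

#009900

CSS lime is rgb(0, 255, 0).
Lerp each channel 40% toward 0:
  R: 0 + 0.4×(0−0) = 0 + 0 = 0 → 0
  G: 255 + 0.4×(0−255) = 255 − 102 = 153 → 153
  B: 0 + 0 = 0 → 0
rgb(0, 153, 0) = #009900.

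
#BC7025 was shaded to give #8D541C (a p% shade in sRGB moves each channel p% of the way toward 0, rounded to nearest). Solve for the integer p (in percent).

25%

#BC7025 is rgb(188, 112, 37); #8D541C is rgb(141, 84, 28).
On the R channel (widest range): 141 ≈ 188 + (p/100)(0 − 188), so p ≈ 100×(141 − 188)/(0 − 188) = -4700/-188 = 25.00.
p = 25 reproduces all three channels after rounding.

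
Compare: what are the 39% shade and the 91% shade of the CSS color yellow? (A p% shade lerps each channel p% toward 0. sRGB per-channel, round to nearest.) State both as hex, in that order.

CSS yellow is rgb(255, 255, 0).
39% shade:
  R: 255 − 99.45 = 155.55 → 156
  G: 255 − 99.45 = 155.55 → 156
  B: 0 + 0 = 0 → 0
  → #9C9C00
91% shade:
  R: 255 − 232.05 = 22.95 → 23
  G: 255 + 0.91×(0−255) = 255 − 232.05 = 22.95 → 23
  B: 0 + 0.91×(0−0) = 0 + 0 = 0 → 0
  → #171700

#9C9C00, #171700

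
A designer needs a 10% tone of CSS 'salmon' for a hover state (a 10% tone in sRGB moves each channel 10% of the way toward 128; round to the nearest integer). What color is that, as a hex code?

#EE8073

CSS salmon is rgb(250, 128, 114).
Per channel, c → c + 0.1(128 − c):
  R: 250 + 0.1×(128−250) = 250 − 12.2 = 237.8 → 238
  G: 128 + 0 = 128 → 128
  B: 114 + 0.1×(128−114) = 114 + 1.4 = 115.4 → 115
rgb(238, 128, 115) = #EE8073.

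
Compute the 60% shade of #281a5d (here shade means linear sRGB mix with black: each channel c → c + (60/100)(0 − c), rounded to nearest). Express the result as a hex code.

#281a5d is rgb(40, 26, 93).
A 60% shade moves each channel 60% toward 0:
  R: 40 + 0.6×(0−40) = 40 − 24 = 16 → 16
  G: 26 + 0.6×(0−26) = 26 − 15.6 = 10.4 → 10
  B: 93 + 0.6×(0−93) = 93 − 55.8 = 37.2 → 37
rgb(16, 10, 37) = #100a25.

#100a25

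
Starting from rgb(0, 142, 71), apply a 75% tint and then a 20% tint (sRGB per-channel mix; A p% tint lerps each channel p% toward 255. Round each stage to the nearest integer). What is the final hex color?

#cce9da

Per channel, c → c + 0.75(255 − c):
  R: 0 + 0.75×(255−0) = 0 + 191.25 = 191.25 → 191
  G: 142 + 84.75 = 226.75 → 227
  B: 71 + 138 = 209 → 209
After the tint: rgb(191, 227, 209) = #bfe3d1.
Lerp each channel 20% toward 255:
  R: 191 + 12.8 = 203.8 → 204
  G: 227 + 5.6 = 232.6 → 233
  B: 209 + 0.2×(255−209) = 209 + 9.2 = 218.2 → 218
rgb(204, 233, 218) = #cce9da.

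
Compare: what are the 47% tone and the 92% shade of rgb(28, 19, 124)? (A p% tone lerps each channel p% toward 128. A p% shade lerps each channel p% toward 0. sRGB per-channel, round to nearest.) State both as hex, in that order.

#4B467E, #02020A

47% tone:
  R: 28 + 0.47×(128−28) = 28 + 47 = 75 → 75
  G: 19 + 0.47×(128−19) = 19 + 51.23 = 70.23 → 70
  B: 124 + 0.47×(128−124) = 124 + 1.88 = 125.88 → 126
  → #4B467E
92% shade:
  R: 28 + 0.92×(0−28) = 28 − 25.76 = 2.24 → 2
  G: 19 + 0.92×(0−19) = 19 − 17.48 = 1.52 → 2
  B: 124 + 0.92×(0−124) = 124 − 114.08 = 9.92 → 10
  → #02020A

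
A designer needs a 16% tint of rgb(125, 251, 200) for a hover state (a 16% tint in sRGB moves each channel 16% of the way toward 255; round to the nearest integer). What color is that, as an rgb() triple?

A 16% tint moves each channel 16% toward 255:
  R: 125 + 0.16×(255−125) = 125 + 20.8 = 145.8 → 146
  G: 251 + 0.16×(255−251) = 251 + 0.64 = 251.64 → 252
  B: 200 + 8.8 = 208.8 → 209

rgb(146, 252, 209)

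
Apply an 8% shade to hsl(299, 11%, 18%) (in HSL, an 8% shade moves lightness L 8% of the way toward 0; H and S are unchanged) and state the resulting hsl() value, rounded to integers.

hsl(299, 11%, 17%)

L moves 8% from 18 toward 0: 18 − 1.44 = 16.56 → 17.
H and S are unchanged.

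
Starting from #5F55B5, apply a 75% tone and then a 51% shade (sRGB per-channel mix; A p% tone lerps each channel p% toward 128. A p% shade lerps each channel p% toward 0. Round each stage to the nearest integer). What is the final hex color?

#3B3945

#5F55B5 is rgb(95, 85, 181).
Per channel, c → c + 0.75(128 − c):
  R: 95 + 0.75×(128−95) = 95 + 24.75 = 119.75 → 120
  G: 85 + 0.75×(128−85) = 85 + 32.25 = 117.25 → 117
  B: 181 + 0.75×(128−181) = 181 − 39.75 = 141.25 → 141
After the tone: rgb(120, 117, 141) = #78758D.
Lerp each channel 51% toward 0:
  R: 120 − 61.2 = 58.8 → 59
  G: 117 + 0.51×(0−117) = 117 − 59.67 = 57.33 → 57
  B: 141 − 71.91 = 69.09 → 69
rgb(59, 57, 69) = #3B3945.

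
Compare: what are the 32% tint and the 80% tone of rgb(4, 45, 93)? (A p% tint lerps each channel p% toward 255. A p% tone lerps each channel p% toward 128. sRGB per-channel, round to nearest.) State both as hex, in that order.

#547091, #676F79

32% tint:
  R: 4 + 0.32×(255−4) = 4 + 80.32 = 84.32 → 84
  G: 45 + 67.2 = 112.2 → 112
  B: 93 + 0.32×(255−93) = 93 + 51.84 = 144.84 → 145
  → #547091
80% tone:
  R: 4 + 99.2 = 103.2 → 103
  G: 45 + 0.8×(128−45) = 45 + 66.4 = 111.4 → 111
  B: 93 + 0.8×(128−93) = 93 + 28 = 121 → 121
  → #676F79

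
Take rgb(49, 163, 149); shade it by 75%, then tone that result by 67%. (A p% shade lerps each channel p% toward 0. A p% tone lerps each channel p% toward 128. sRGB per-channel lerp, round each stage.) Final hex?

#5a6362

A 75% shade moves each channel 75% toward 0:
  R: 49 − 36.75 = 12.25 → 12
  G: 163 + 0.75×(0−163) = 163 − 122.25 = 40.75 → 41
  B: 149 + 0.75×(0−149) = 149 − 111.75 = 37.25 → 37
After the shade: rgb(12, 41, 37) = #0c2925.
Per channel, c → c + 0.67(128 − c):
  R: 12 + 77.72 = 89.72 → 90
  G: 41 + 58.29 = 99.29 → 99
  B: 37 + 0.67×(128−37) = 37 + 60.97 = 97.97 → 98
rgb(90, 99, 98) = #5a6362.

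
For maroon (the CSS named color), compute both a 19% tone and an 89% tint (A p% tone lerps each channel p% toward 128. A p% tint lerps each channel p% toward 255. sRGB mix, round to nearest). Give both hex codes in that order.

#801818, #F1E3E3

CSS maroon is rgb(128, 0, 0).
19% tone:
  R: 128 + 0.19×(128−128) = 128 + 0 = 128 → 128
  G: 0 + 24.32 = 24.32 → 24
  B: 0 + 0.19×(128−0) = 0 + 24.32 = 24.32 → 24
  → #801818
89% tint:
  R: 128 + 113.03 = 241.03 → 241
  G: 0 + 0.89×(255−0) = 0 + 226.95 = 226.95 → 227
  B: 0 + 0.89×(255−0) = 0 + 226.95 = 226.95 → 227
  → #F1E3E3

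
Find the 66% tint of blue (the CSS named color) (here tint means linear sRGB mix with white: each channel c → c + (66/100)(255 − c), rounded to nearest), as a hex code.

#a8a8ff

CSS blue is rgb(0, 0, 255).
Lerp each channel 66% toward 255:
  R: 0 + 0.66×(255−0) = 0 + 168.3 = 168.3 → 168
  G: 0 + 0.66×(255−0) = 0 + 168.3 = 168.3 → 168
  B: 255 + 0 = 255 → 255
rgb(168, 168, 255) = #a8a8ff.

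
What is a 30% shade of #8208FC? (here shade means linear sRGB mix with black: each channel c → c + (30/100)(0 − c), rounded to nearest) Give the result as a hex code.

#8208FC is rgb(130, 8, 252).
A 30% shade moves each channel 30% toward 0:
  R: 130 − 39 = 91 → 91
  G: 8 + 0.3×(0−8) = 8 − 2.4 = 5.6 → 6
  B: 252 + 0.3×(0−252) = 252 − 75.6 = 176.4 → 176
rgb(91, 6, 176) = #5B06B0.

#5B06B0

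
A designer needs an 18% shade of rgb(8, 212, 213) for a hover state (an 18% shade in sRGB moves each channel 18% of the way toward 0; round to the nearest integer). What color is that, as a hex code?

#07aeaf

Lerp each channel 18% toward 0:
  R: 8 − 1.44 = 6.56 → 7
  G: 212 − 38.16 = 173.84 → 174
  B: 213 − 38.34 = 174.66 → 175
rgb(7, 174, 175) = #07aeaf.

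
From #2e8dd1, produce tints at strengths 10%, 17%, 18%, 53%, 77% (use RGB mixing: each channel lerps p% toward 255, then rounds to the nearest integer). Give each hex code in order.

#4398d6, #52a0d9, #54a2d9, #9dc9e9, #cfe5f4

#2e8dd1 is rgb(46, 141, 209).
10%: (46 + 20.9 = 66.9→67, 141 + 11.4 = 152.4→152, 209 + 4.6 = 213.6→214) → #4398d6
17%: (46 + 35.53 = 81.53→82, 141 + 19.38 = 160.38→160, 209 + 7.82 = 216.82→217) → #52a0d9
18%: (46 + 37.62 = 83.62→84, 141 + 20.52 = 161.52→162, 209 + 8.28 = 217.28→217) → #54a2d9
53%: (46 + 110.77 = 156.77→157, 141 + 60.42 = 201.42→201, 209 + 24.38 = 233.38→233) → #9dc9e9
77%: (46 + 160.93 = 206.93→207, 141 + 87.78 = 228.78→229, 209 + 35.42 = 244.42→244) → #cfe5f4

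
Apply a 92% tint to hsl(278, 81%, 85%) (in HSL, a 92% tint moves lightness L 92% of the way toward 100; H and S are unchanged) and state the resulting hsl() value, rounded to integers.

hsl(278, 81%, 99%)

L moves 92% from 85 toward 100: 85 + 13.8 = 98.8 → 99.
H and S are unchanged.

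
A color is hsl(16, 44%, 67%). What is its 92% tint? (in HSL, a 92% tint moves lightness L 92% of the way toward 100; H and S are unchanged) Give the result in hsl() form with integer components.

L moves 92% from 67 toward 100: 67 + 30.36 = 97.36 → 97.
H and S are unchanged.

hsl(16, 44%, 97%)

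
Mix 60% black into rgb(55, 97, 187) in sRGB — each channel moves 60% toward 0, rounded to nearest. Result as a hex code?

Lerp each channel 60% toward 0:
  R: 55 + 0.6×(0−55) = 55 − 33 = 22 → 22
  G: 97 + 0.6×(0−97) = 97 − 58.2 = 38.8 → 39
  B: 187 + 0.6×(0−187) = 187 − 112.2 = 74.8 → 75
rgb(22, 39, 75) = #16274B.

#16274B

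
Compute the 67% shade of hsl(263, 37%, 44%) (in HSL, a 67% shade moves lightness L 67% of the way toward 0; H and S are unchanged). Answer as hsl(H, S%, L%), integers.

L moves 67% from 44 toward 0: 44 − 29.48 = 14.52 → 15.
H and S are unchanged.

hsl(263, 37%, 15%)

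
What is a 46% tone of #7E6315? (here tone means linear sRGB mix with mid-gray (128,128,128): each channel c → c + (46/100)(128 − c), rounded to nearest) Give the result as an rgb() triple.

rgb(127, 112, 70)

#7E6315 is rgb(126, 99, 21).
Per channel, c → c + 0.46(128 − c):
  R: 126 + 0.92 = 126.92 → 127
  G: 99 + 0.46×(128−99) = 99 + 13.34 = 112.34 → 112
  B: 21 + 49.22 = 70.22 → 70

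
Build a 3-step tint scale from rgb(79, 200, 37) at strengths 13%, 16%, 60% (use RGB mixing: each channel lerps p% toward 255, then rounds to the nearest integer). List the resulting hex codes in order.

13%: (79 + 22.88 = 101.88→102, 200 + 7.15 = 207.15→207, 37 + 28.34 = 65.34→65) → #66CF41
16%: (79 + 28.16 = 107.16→107, 200 + 8.8 = 208.8→209, 37 + 34.88 = 71.88→72) → #6BD148
60%: (79 + 105.6 = 184.6→185, 200 + 33 = 233→233, 37 + 130.8 = 167.8→168) → #B9E9A8

#66CF41, #6BD148, #B9E9A8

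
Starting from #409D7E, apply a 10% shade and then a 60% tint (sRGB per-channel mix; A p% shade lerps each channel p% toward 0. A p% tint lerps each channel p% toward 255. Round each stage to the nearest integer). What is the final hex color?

#B0D1C6

#409D7E is rgb(64, 157, 126).
Lerp each channel 10% toward 0:
  R: 64 + 0.1×(0−64) = 64 − 6.4 = 57.6 → 58
  G: 157 + 0.1×(0−157) = 157 − 15.7 = 141.3 → 141
  B: 126 + 0.1×(0−126) = 126 − 12.6 = 113.4 → 113
After the shade: rgb(58, 141, 113) = #3A8D71.
Per channel, c → c + 0.6(255 − c):
  R: 58 + 0.6×(255−58) = 58 + 118.2 = 176.2 → 176
  G: 141 + 0.6×(255−141) = 141 + 68.4 = 209.4 → 209
  B: 113 + 85.2 = 198.2 → 198
rgb(176, 209, 198) = #B0D1C6.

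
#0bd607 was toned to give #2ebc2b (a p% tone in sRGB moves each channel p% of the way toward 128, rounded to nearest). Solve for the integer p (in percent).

#0bd607 is rgb(11, 214, 7); #2ebc2b is rgb(46, 188, 43).
On the B channel (widest range): 43 ≈ 7 + (p/100)(128 − 7), so p ≈ 100×(43 − 7)/(128 − 7) = 3600/121 = 29.75.
p = 30 reproduces all three channels after rounding.

30%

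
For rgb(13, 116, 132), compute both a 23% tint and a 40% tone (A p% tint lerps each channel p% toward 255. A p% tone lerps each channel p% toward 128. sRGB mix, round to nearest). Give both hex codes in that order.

#4594A0, #3B7982

23% tint:
  R: 13 + 0.23×(255−13) = 13 + 55.66 = 68.66 → 69
  G: 116 + 31.97 = 147.97 → 148
  B: 132 + 0.23×(255−132) = 132 + 28.29 = 160.29 → 160
  → #4594A0
40% tone:
  R: 13 + 0.4×(128−13) = 13 + 46 = 59 → 59
  G: 116 + 0.4×(128−116) = 116 + 4.8 = 120.8 → 121
  B: 132 + 0.4×(128−132) = 132 − 1.6 = 130.4 → 130
  → #3B7982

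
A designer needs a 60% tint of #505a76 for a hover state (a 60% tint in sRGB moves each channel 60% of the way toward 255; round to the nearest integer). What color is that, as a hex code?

#b9bdc8

#505a76 is rgb(80, 90, 118).
A 60% tint moves each channel 60% toward 255:
  R: 80 + 0.6×(255−80) = 80 + 105 = 185 → 185
  G: 90 + 0.6×(255−90) = 90 + 99 = 189 → 189
  B: 118 + 0.6×(255−118) = 118 + 82.2 = 200.2 → 200
rgb(185, 189, 200) = #b9bdc8.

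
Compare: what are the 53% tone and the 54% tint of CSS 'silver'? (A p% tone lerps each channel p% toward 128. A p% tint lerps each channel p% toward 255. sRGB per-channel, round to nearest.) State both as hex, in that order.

#9E9E9E, #E2E2E2

CSS silver is rgb(192, 192, 192).
53% tone:
  R: 192 − 33.92 = 158.08 → 158
  G: 192 − 33.92 = 158.08 → 158
  B: 192 − 33.92 = 158.08 → 158
  → #9E9E9E
54% tint:
  R: 192 + 0.54×(255−192) = 192 + 34.02 = 226.02 → 226
  G: 192 + 34.02 = 226.02 → 226
  B: 192 + 0.54×(255−192) = 192 + 34.02 = 226.02 → 226
  → #E2E2E2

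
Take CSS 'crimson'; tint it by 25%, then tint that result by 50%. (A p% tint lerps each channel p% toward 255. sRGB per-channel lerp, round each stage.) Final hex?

#f2a7b6

CSS crimson is rgb(220, 20, 60).
Lerp each channel 25% toward 255:
  R: 220 + 0.25×(255−220) = 220 + 8.75 = 228.75 → 229
  G: 20 + 58.75 = 78.75 → 79
  B: 60 + 48.75 = 108.75 → 109
After the tint: rgb(229, 79, 109) = #e54f6d.
A 50% tint moves each channel 50% toward 255:
  R: 229 + 0.5×(255−229) = 229 + 13 = 242 → 242
  G: 79 + 0.5×(255−79) = 79 + 88 = 167 → 167
  B: 109 + 73 = 182 → 182
rgb(242, 167, 182) = #f2a7b6.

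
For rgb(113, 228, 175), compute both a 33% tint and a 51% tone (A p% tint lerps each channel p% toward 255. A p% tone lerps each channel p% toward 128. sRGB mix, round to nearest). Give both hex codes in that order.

33% tint:
  R: 113 + 0.33×(255−113) = 113 + 46.86 = 159.86 → 160
  G: 228 + 0.33×(255−228) = 228 + 8.91 = 236.91 → 237
  B: 175 + 0.33×(255−175) = 175 + 26.4 = 201.4 → 201
  → #A0EDC9
51% tone:
  R: 113 + 0.51×(128−113) = 113 + 7.65 = 120.65 → 121
  G: 228 + 0.51×(128−228) = 228 − 51 = 177 → 177
  B: 175 + 0.51×(128−175) = 175 − 23.97 = 151.03 → 151
  → #79B197

#A0EDC9, #79B197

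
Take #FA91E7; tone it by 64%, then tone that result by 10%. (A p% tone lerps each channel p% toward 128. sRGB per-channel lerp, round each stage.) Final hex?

#A885A1

#FA91E7 is rgb(250, 145, 231).
A 64% tone moves each channel 64% toward 128:
  R: 250 − 78.08 = 171.92 → 172
  G: 145 + 0.64×(128−145) = 145 − 10.88 = 134.12 → 134
  B: 231 + 0.64×(128−231) = 231 − 65.92 = 165.08 → 165
After the tone: rgb(172, 134, 165) = #AC86A5.
Lerp each channel 10% toward 128:
  R: 172 + 0.1×(128−172) = 172 − 4.4 = 167.6 → 168
  G: 134 + 0.1×(128−134) = 134 − 0.6 = 133.4 → 133
  B: 165 − 3.7 = 161.3 → 161
rgb(168, 133, 161) = #A885A1.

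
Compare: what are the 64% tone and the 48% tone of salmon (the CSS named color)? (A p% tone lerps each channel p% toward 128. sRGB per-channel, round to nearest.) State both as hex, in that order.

#AC807B, #BF8079

CSS salmon is rgb(250, 128, 114).
64% tone:
  R: 250 + 0.64×(128−250) = 250 − 78.08 = 171.92 → 172
  G: 128 + 0.64×(128−128) = 128 + 0 = 128 → 128
  B: 114 + 8.96 = 122.96 → 123
  → #AC807B
48% tone:
  R: 250 + 0.48×(128−250) = 250 − 58.56 = 191.44 → 191
  G: 128 + 0.48×(128−128) = 128 + 0 = 128 → 128
  B: 114 + 0.48×(128−114) = 114 + 6.72 = 120.72 → 121
  → #BF8079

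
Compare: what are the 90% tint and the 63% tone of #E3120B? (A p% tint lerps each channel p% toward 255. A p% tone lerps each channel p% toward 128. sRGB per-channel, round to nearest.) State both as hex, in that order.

#E3120B is rgb(227, 18, 11).
90% tint:
  R: 227 + 25.2 = 252.2 → 252
  G: 18 + 0.9×(255−18) = 18 + 213.3 = 231.3 → 231
  B: 11 + 219.6 = 230.6 → 231
  → #FCE7E7
63% tone:
  R: 227 − 62.37 = 164.63 → 165
  G: 18 + 69.3 = 87.3 → 87
  B: 11 + 73.71 = 84.71 → 85
  → #A55755

#FCE7E7, #A55755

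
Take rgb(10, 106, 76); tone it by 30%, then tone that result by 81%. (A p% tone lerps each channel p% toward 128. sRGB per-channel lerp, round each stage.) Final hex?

#707D79

Per channel, c → c + 0.3(128 − c):
  R: 10 + 0.3×(128−10) = 10 + 35.4 = 45.4 → 45
  G: 106 + 0.3×(128−106) = 106 + 6.6 = 112.6 → 113
  B: 76 + 15.6 = 91.6 → 92
After the tone: rgb(45, 113, 92) = #2D715C.
An 81% tone moves each channel 81% toward 128:
  R: 45 + 67.23 = 112.23 → 112
  G: 113 + 0.81×(128−113) = 113 + 12.15 = 125.15 → 125
  B: 92 + 0.81×(128−92) = 92 + 29.16 = 121.16 → 121
rgb(112, 125, 121) = #707D79.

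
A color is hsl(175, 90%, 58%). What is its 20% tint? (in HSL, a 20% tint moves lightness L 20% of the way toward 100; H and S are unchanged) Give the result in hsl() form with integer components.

hsl(175, 90%, 66%)

L moves 20% from 58 toward 100: 58 + 8.4 = 66.4 → 66.
H and S are unchanged.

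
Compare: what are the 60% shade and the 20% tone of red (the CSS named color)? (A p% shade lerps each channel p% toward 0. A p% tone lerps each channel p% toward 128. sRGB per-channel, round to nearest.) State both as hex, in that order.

#660000, #E61A1A

CSS red is rgb(255, 0, 0).
60% shade:
  R: 255 − 153 = 102 → 102
  G: 0 + 0 = 0 → 0
  B: 0 + 0 = 0 → 0
  → #660000
20% tone:
  R: 255 − 25.4 = 229.6 → 230
  G: 0 + 0.2×(128−0) = 0 + 25.6 = 25.6 → 26
  B: 0 + 0.2×(128−0) = 0 + 25.6 = 25.6 → 26
  → #E61A1A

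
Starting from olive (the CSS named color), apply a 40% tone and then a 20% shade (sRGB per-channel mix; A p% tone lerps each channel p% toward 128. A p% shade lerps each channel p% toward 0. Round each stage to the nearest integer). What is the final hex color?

#666629

CSS olive is rgb(128, 128, 0).
Lerp each channel 40% toward 128:
  R: 128 + 0 = 128 → 128
  G: 128 + 0 = 128 → 128
  B: 0 + 51.2 = 51.2 → 51
After the tone: rgb(128, 128, 51) = #808033.
Lerp each channel 20% toward 0:
  R: 128 + 0.2×(0−128) = 128 − 25.6 = 102.4 → 102
  G: 128 + 0.2×(0−128) = 128 − 25.6 = 102.4 → 102
  B: 51 − 10.2 = 40.8 → 41
rgb(102, 102, 41) = #666629.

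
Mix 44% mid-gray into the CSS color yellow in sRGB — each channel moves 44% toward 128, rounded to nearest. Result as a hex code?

#C7C738

CSS yellow is rgb(255, 255, 0).
A 44% tone moves each channel 44% toward 128:
  R: 255 + 0.44×(128−255) = 255 − 55.88 = 199.12 → 199
  G: 255 + 0.44×(128−255) = 255 − 55.88 = 199.12 → 199
  B: 0 + 0.44×(128−0) = 0 + 56.32 = 56.32 → 56
rgb(199, 199, 56) = #C7C738.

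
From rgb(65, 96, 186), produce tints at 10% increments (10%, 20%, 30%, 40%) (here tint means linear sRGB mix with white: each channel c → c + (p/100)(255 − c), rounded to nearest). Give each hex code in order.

#5470c1, #6780c8, #7a90cf, #8da0d6

10%: (65 + 19 = 84→84, 96 + 15.9 = 111.9→112, 186 + 6.9 = 192.9→193) → #5470c1
20%: (65 + 38 = 103→103, 96 + 31.8 = 127.8→128, 186 + 13.8 = 199.8→200) → #6780c8
30%: (65 + 57 = 122→122, 96 + 47.7 = 143.7→144, 186 + 20.7 = 206.7→207) → #7a90cf
40%: (65 + 76 = 141→141, 96 + 63.6 = 159.6→160, 186 + 27.6 = 213.6→214) → #8da0d6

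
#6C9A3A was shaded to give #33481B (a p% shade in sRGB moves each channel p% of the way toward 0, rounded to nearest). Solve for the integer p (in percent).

#6C9A3A is rgb(108, 154, 58); #33481B is rgb(51, 72, 27).
On the G channel (widest range): 72 ≈ 154 + (p/100)(0 − 154), so p ≈ 100×(72 − 154)/(0 − 154) = -8200/-154 = 53.25.
p = 53 reproduces all three channels after rounding.

53%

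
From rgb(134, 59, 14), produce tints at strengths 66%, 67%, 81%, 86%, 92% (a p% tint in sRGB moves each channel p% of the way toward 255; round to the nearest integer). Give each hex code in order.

#d6bcad, #d7beaf, #e8dad1, #eee4dd, #f5efec

66%: (134 + 79.86 = 213.86→214, 59 + 129.36 = 188.36→188, 14 + 159.06 = 173.06→173) → #d6bcad
67%: (134 + 81.07 = 215.07→215, 59 + 131.32 = 190.32→190, 14 + 161.47 = 175.47→175) → #d7beaf
81%: (134 + 98.01 = 232.01→232, 59 + 158.76 = 217.76→218, 14 + 195.21 = 209.21→209) → #e8dad1
86%: (134 + 104.06 = 238.06→238, 59 + 168.56 = 227.56→228, 14 + 207.26 = 221.26→221) → #eee4dd
92%: (134 + 111.32 = 245.32→245, 59 + 180.32 = 239.32→239, 14 + 221.72 = 235.72→236) → #f5efec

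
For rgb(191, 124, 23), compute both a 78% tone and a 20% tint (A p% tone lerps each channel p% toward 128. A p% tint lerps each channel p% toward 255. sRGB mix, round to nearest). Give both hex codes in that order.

#8e7f69, #cc9645

78% tone:
  R: 191 + 0.78×(128−191) = 191 − 49.14 = 141.86 → 142
  G: 124 + 3.12 = 127.12 → 127
  B: 23 + 81.9 = 104.9 → 105
  → #8e7f69
20% tint:
  R: 191 + 0.2×(255−191) = 191 + 12.8 = 203.8 → 204
  G: 124 + 0.2×(255−124) = 124 + 26.2 = 150.2 → 150
  B: 23 + 0.2×(255−23) = 23 + 46.4 = 69.4 → 69
  → #cc9645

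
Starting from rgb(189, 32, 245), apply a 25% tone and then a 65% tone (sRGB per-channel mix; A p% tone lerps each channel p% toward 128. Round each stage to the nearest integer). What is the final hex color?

Lerp each channel 25% toward 128:
  R: 189 + 0.25×(128−189) = 189 − 15.25 = 173.75 → 174
  G: 32 + 0.25×(128−32) = 32 + 24 = 56 → 56
  B: 245 + 0.25×(128−245) = 245 − 29.25 = 215.75 → 216
After the tone: rgb(174, 56, 216) = #ae38d8.
Per channel, c → c + 0.65(128 − c):
  R: 174 − 29.9 = 144.1 → 144
  G: 56 + 46.8 = 102.8 → 103
  B: 216 − 57.2 = 158.8 → 159
rgb(144, 103, 159) = #90679f.

#90679f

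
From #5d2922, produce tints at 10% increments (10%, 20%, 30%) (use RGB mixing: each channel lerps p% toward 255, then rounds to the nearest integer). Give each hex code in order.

#6d3e38, #7d544e, #8e6964

#5d2922 is rgb(93, 41, 34).
10%: (93 + 16.2 = 109.2→109, 41 + 21.4 = 62.4→62, 34 + 22.1 = 56.1→56) → #6d3e38
20%: (93 + 32.4 = 125.4→125, 41 + 42.8 = 83.8→84, 34 + 44.2 = 78.2→78) → #7d544e
30%: (93 + 48.6 = 141.6→142, 41 + 64.2 = 105.2→105, 34 + 66.3 = 100.3→100) → #8e6964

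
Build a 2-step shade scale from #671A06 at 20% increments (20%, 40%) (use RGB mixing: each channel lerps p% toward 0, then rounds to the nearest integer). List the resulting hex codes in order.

#521505, #3E1004

#671A06 is rgb(103, 26, 6).
20%: (103 − 20.6 = 82.4→82, 26 − 5.2 = 20.8→21, 6 − 1.2 = 4.8→5) → #521505
40%: (103 − 41.2 = 61.8→62, 26 − 10.4 = 15.6→16, 6 − 2.4 = 3.6→4) → #3E1004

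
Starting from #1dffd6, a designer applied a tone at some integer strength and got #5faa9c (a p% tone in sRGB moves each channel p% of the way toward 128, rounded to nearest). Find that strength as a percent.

67%

#1dffd6 is rgb(29, 255, 214); #5faa9c is rgb(95, 170, 156).
On the G channel (widest range): 170 ≈ 255 + (p/100)(128 − 255), so p ≈ 100×(170 − 255)/(128 − 255) = -8500/-127 = 66.93.
p = 67 reproduces all three channels after rounding.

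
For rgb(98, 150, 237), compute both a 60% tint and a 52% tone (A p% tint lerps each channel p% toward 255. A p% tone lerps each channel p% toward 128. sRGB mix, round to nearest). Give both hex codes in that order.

#C0D5F8, #728BB4

60% tint:
  R: 98 + 0.6×(255−98) = 98 + 94.2 = 192.2 → 192
  G: 150 + 63 = 213 → 213
  B: 237 + 0.6×(255−237) = 237 + 10.8 = 247.8 → 248
  → #C0D5F8
52% tone:
  R: 98 + 15.6 = 113.6 → 114
  G: 150 + 0.52×(128−150) = 150 − 11.44 = 138.56 → 139
  B: 237 + 0.52×(128−237) = 237 − 56.68 = 180.32 → 180
  → #728BB4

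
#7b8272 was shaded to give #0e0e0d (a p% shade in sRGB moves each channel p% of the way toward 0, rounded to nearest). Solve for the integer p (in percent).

89%

#7b8272 is rgb(123, 130, 114); #0e0e0d is rgb(14, 14, 13).
On the G channel (widest range): 14 ≈ 130 + (p/100)(0 − 130), so p ≈ 100×(14 − 130)/(0 − 130) = -11600/-130 = 89.23.
p = 89 reproduces all three channels after rounding.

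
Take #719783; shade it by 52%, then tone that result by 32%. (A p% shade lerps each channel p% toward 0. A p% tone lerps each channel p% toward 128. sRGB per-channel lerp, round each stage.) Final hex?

#719783 is rgb(113, 151, 131).
Per channel, c → c + 0.52(0 − c):
  R: 113 + 0.52×(0−113) = 113 − 58.76 = 54.24 → 54
  G: 151 + 0.52×(0−151) = 151 − 78.52 = 72.48 → 72
  B: 131 + 0.52×(0−131) = 131 − 68.12 = 62.88 → 63
After the shade: rgb(54, 72, 63) = #36483F.
Per channel, c → c + 0.32(128 − c):
  R: 54 + 23.68 = 77.68 → 78
  G: 72 + 17.92 = 89.92 → 90
  B: 63 + 20.8 = 83.8 → 84
rgb(78, 90, 84) = #4E5A54.

#4E5A54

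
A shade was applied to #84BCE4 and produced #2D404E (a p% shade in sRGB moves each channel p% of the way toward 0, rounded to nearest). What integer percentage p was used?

66%

#84BCE4 is rgb(132, 188, 228); #2D404E is rgb(45, 64, 78).
On the B channel (widest range): 78 ≈ 228 + (p/100)(0 − 228), so p ≈ 100×(78 − 228)/(0 − 228) = -15000/-228 = 65.79.
p = 66 reproduces all three channels after rounding.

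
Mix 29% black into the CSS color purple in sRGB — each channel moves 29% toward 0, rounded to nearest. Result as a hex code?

#5b005b

CSS purple is rgb(128, 0, 128).
Per channel, c → c + 0.29(0 − c):
  R: 128 − 37.12 = 90.88 → 91
  G: 0 + 0 = 0 → 0
  B: 128 + 0.29×(0−128) = 128 − 37.12 = 90.88 → 91
rgb(91, 0, 91) = #5b005b.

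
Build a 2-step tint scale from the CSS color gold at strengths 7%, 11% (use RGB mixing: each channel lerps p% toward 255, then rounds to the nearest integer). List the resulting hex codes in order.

#ffda12, #ffdb1c

CSS gold is rgb(255, 215, 0).
7%: (255→255, 215 + 2.8 = 217.8→218, 0 + 17.85 = 17.85→18) → #ffda12
11%: (255→255, 215 + 4.4 = 219.4→219, 0 + 28.05 = 28.05→28) → #ffdb1c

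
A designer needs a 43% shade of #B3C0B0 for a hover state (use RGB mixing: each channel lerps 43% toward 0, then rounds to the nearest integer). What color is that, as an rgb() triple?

#B3C0B0 is rgb(179, 192, 176).
A 43% shade moves each channel 43% toward 0:
  R: 179 + 0.43×(0−179) = 179 − 76.97 = 102.03 → 102
  G: 192 + 0.43×(0−192) = 192 − 82.56 = 109.44 → 109
  B: 176 + 0.43×(0−176) = 176 − 75.68 = 100.32 → 100

rgb(102, 109, 100)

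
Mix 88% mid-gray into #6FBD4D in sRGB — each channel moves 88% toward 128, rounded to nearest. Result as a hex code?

#7E877A

#6FBD4D is rgb(111, 189, 77).
Per channel, c → c + 0.88(128 − c):
  R: 111 + 14.96 = 125.96 → 126
  G: 189 − 53.68 = 135.32 → 135
  B: 77 + 44.88 = 121.88 → 122
rgb(126, 135, 122) = #7E877A.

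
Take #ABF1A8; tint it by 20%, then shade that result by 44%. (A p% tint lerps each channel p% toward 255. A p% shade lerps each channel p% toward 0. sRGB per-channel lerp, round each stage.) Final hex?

#ABF1A8 is rgb(171, 241, 168).
Per channel, c → c + 0.2(255 − c):
  R: 171 + 0.2×(255−171) = 171 + 16.8 = 187.8 → 188
  G: 241 + 0.2×(255−241) = 241 + 2.8 = 243.8 → 244
  B: 168 + 0.2×(255−168) = 168 + 17.4 = 185.4 → 185
After the tint: rgb(188, 244, 185) = #BCF4B9.
A 44% shade moves each channel 44% toward 0:
  R: 188 + 0.44×(0−188) = 188 − 82.72 = 105.28 → 105
  G: 244 − 107.36 = 136.64 → 137
  B: 185 + 0.44×(0−185) = 185 − 81.4 = 103.6 → 104
rgb(105, 137, 104) = #698968.

#698968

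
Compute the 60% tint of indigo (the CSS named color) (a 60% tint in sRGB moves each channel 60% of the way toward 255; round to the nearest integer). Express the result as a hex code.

CSS indigo is rgb(75, 0, 130).
Lerp each channel 60% toward 255:
  R: 75 + 0.6×(255−75) = 75 + 108 = 183 → 183
  G: 0 + 153 = 153 → 153
  B: 130 + 0.6×(255−130) = 130 + 75 = 205 → 205
rgb(183, 153, 205) = #B799CD.

#B799CD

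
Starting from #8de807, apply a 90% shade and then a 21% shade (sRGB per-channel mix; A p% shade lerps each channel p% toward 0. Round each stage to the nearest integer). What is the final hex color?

#0b1201

#8de807 is rgb(141, 232, 7).
Lerp each channel 90% toward 0:
  R: 141 + 0.9×(0−141) = 141 − 126.9 = 14.1 → 14
  G: 232 − 208.8 = 23.2 → 23
  B: 7 + 0.9×(0−7) = 7 − 6.3 = 0.7 → 1
After the shade: rgb(14, 23, 1) = #0e1701.
Lerp each channel 21% toward 0:
  R: 14 + 0.21×(0−14) = 14 − 2.94 = 11.06 → 11
  G: 23 + 0.21×(0−23) = 23 − 4.83 = 18.17 → 18
  B: 1 + 0.21×(0−1) = 1 − 0.21 = 0.79 → 1
rgb(11, 18, 1) = #0b1201.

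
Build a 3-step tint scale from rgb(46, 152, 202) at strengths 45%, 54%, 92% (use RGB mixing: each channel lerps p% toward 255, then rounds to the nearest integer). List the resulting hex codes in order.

#8CC6E2, #9FD0E7, #EEF7FB

45%: (46 + 94.05 = 140.05→140, 152 + 46.35 = 198.35→198, 202 + 23.85 = 225.85→226) → #8CC6E2
54%: (46 + 112.86 = 158.86→159, 152 + 55.62 = 207.62→208, 202 + 28.62 = 230.62→231) → #9FD0E7
92%: (46 + 192.28 = 238.28→238, 152 + 94.76 = 246.76→247, 202 + 48.76 = 250.76→251) → #EEF7FB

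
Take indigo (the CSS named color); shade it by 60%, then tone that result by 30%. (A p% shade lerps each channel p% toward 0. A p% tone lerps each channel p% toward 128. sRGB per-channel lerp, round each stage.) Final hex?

#3B264B

CSS indigo is rgb(75, 0, 130).
Lerp each channel 60% toward 0:
  R: 75 + 0.6×(0−75) = 75 − 45 = 30 → 30
  G: 0 + 0.6×(0−0) = 0 + 0 = 0 → 0
  B: 130 − 78 = 52 → 52
After the shade: rgb(30, 0, 52) = #1E0034.
Per channel, c → c + 0.3(128 − c):
  R: 30 + 29.4 = 59.4 → 59
  G: 0 + 0.3×(128−0) = 0 + 38.4 = 38.4 → 38
  B: 52 + 22.8 = 74.8 → 75
rgb(59, 38, 75) = #3B264B.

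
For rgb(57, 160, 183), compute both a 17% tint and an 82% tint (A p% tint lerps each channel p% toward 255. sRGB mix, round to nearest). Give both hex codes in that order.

17% tint:
  R: 57 + 33.66 = 90.66 → 91
  G: 160 + 16.15 = 176.15 → 176
  B: 183 + 12.24 = 195.24 → 195
  → #5BB0C3
82% tint:
  R: 57 + 0.82×(255−57) = 57 + 162.36 = 219.36 → 219
  G: 160 + 77.9 = 237.9 → 238
  B: 183 + 0.82×(255−183) = 183 + 59.04 = 242.04 → 242
  → #DBEEF2

#5BB0C3, #DBEEF2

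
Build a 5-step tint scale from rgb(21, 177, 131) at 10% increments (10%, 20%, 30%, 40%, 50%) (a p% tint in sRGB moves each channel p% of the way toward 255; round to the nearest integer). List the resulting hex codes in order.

#2CB98F, #44C19C, #5BC8A8, #73D0B5, #8AD8C1

10%: (21 + 23.4 = 44.4→44, 177 + 7.8 = 184.8→185, 131 + 12.4 = 143.4→143) → #2CB98F
20%: (21 + 46.8 = 67.8→68, 177 + 15.6 = 192.6→193, 131 + 24.8 = 155.8→156) → #44C19C
30%: (21 + 70.2 = 91.2→91, 177 + 23.4 = 200.4→200, 131 + 37.2 = 168.2→168) → #5BC8A8
40%: (21 + 93.6 = 114.6→115, 177 + 31.2 = 208.2→208, 131 + 49.6 = 180.6→181) → #73D0B5
50%: (21 + 117 = 138→138, 177 + 39 = 216→216, 131 + 62 = 193→193) → #8AD8C1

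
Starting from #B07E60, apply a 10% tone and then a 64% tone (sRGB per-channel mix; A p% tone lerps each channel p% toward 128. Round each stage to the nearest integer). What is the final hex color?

#B07E60 is rgb(176, 126, 96).
Lerp each channel 10% toward 128:
  R: 176 + 0.1×(128−176) = 176 − 4.8 = 171.2 → 171
  G: 126 + 0.1×(128−126) = 126 + 0.2 = 126.2 → 126
  B: 96 + 3.2 = 99.2 → 99
After the tone: rgb(171, 126, 99) = #AB7E63.
Lerp each channel 64% toward 128:
  R: 171 + 0.64×(128−171) = 171 − 27.52 = 143.48 → 143
  G: 126 + 0.64×(128−126) = 126 + 1.28 = 127.28 → 127
  B: 99 + 18.56 = 117.56 → 118
rgb(143, 127, 118) = #8F7F76.

#8F7F76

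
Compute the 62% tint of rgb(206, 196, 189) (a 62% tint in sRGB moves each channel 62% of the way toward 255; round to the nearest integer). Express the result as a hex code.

#ece9e6

Lerp each channel 62% toward 255:
  R: 206 + 0.62×(255−206) = 206 + 30.38 = 236.38 → 236
  G: 196 + 0.62×(255−196) = 196 + 36.58 = 232.58 → 233
  B: 189 + 40.92 = 229.92 → 230
rgb(236, 233, 230) = #ece9e6.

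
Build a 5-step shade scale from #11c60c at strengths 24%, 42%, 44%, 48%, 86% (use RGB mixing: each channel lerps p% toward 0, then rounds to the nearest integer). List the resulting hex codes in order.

#0d9609, #0a7307, #0a6f07, #096706, #021c02

#11c60c is rgb(17, 198, 12).
24%: (17 − 4.08 = 12.92→13, 198 − 47.52 = 150.48→150, 12 − 2.88 = 9.12→9) → #0d9609
42%: (17 − 7.14 = 9.86→10, 198 − 83.16 = 114.84→115, 12 − 5.04 = 6.96→7) → #0a7307
44%: (17 − 7.48 = 9.52→10, 198 − 87.12 = 110.88→111, 12 − 5.28 = 6.72→7) → #0a6f07
48%: (17 − 8.16 = 8.84→9, 198 − 95.04 = 102.96→103, 12 − 5.76 = 6.24→6) → #096706
86%: (17 − 14.62 = 2.38→2, 198 − 170.28 = 27.72→28, 12 − 10.32 = 1.68→2) → #021c02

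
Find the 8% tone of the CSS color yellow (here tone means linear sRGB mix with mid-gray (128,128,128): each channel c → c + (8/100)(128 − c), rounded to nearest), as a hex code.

#F5F50A

CSS yellow is rgb(255, 255, 0).
Per channel, c → c + 0.08(128 − c):
  R: 255 − 10.16 = 244.84 → 245
  G: 255 − 10.16 = 244.84 → 245
  B: 0 + 10.24 = 10.24 → 10
rgb(245, 245, 10) = #F5F50A.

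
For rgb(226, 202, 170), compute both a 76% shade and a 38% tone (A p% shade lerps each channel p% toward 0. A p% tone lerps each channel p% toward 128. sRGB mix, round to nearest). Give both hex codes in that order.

#363029, #bdae9a

76% shade:
  R: 226 + 0.76×(0−226) = 226 − 171.76 = 54.24 → 54
  G: 202 + 0.76×(0−202) = 202 − 153.52 = 48.48 → 48
  B: 170 + 0.76×(0−170) = 170 − 129.2 = 40.8 → 41
  → #363029
38% tone:
  R: 226 + 0.38×(128−226) = 226 − 37.24 = 188.76 → 189
  G: 202 − 28.12 = 173.88 → 174
  B: 170 − 15.96 = 154.04 → 154
  → #bdae9a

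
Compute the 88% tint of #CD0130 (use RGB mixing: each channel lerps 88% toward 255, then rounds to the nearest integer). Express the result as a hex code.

#F9E1E6

#CD0130 is rgb(205, 1, 48).
An 88% tint moves each channel 88% toward 255:
  R: 205 + 44 = 249 → 249
  G: 1 + 223.52 = 224.52 → 225
  B: 48 + 0.88×(255−48) = 48 + 182.16 = 230.16 → 230
rgb(249, 225, 230) = #F9E1E6.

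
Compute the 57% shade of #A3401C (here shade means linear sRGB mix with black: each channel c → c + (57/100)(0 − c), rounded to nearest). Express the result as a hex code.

#A3401C is rgb(163, 64, 28).
A 57% shade moves each channel 57% toward 0:
  R: 163 − 92.91 = 70.09 → 70
  G: 64 − 36.48 = 27.52 → 28
  B: 28 + 0.57×(0−28) = 28 − 15.96 = 12.04 → 12
rgb(70, 28, 12) = #461C0C.

#461C0C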